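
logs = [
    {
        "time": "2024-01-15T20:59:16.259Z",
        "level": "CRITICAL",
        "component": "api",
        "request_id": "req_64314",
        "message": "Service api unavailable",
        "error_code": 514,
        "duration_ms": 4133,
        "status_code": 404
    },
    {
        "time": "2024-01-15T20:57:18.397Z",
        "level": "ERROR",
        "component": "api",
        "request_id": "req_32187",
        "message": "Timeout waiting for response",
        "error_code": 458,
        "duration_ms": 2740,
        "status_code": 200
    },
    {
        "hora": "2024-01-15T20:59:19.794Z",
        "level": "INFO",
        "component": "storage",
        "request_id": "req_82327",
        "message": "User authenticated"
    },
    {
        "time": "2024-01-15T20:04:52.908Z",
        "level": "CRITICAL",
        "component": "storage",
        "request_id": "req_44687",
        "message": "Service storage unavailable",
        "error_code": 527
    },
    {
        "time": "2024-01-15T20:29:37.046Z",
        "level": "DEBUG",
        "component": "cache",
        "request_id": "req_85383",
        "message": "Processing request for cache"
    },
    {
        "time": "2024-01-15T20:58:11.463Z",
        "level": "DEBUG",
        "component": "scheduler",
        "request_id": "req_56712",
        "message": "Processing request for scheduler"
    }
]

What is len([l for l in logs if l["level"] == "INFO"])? 1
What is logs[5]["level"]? "DEBUG"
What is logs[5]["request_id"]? "req_56712"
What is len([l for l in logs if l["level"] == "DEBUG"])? 2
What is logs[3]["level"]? "CRITICAL"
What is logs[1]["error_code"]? 458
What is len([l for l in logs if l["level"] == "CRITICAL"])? 2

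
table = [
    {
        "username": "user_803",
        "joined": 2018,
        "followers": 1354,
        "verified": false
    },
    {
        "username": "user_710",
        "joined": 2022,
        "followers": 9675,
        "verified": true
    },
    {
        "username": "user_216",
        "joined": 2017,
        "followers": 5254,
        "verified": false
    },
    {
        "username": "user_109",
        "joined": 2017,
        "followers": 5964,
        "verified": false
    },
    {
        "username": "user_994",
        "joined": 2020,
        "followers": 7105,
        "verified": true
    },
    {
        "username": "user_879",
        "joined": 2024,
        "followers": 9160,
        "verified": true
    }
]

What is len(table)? 6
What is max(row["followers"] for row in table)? 9675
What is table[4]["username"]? "user_994"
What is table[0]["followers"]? 1354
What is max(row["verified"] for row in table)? True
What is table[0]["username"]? "user_803"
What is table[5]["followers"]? 9160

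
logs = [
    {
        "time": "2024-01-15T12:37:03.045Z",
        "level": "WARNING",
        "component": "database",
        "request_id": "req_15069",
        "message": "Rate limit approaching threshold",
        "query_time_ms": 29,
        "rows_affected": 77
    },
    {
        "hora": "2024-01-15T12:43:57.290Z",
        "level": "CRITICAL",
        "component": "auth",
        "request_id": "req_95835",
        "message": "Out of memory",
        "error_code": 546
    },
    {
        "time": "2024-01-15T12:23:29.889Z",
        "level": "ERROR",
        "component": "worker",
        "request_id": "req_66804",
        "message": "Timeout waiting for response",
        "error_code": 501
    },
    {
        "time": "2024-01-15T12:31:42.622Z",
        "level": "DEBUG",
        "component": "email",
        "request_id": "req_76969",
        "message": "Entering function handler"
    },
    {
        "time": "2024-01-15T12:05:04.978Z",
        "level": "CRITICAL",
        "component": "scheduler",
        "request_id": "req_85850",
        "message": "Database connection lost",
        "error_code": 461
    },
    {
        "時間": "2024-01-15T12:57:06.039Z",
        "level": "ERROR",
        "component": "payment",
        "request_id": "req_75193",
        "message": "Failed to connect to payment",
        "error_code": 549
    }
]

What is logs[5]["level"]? "ERROR"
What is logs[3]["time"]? "2024-01-15T12:31:42.622Z"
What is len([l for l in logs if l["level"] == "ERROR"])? 2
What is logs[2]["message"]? "Timeout waiting for response"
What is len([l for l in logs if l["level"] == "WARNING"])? 1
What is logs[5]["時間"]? "2024-01-15T12:57:06.039Z"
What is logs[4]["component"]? "scheduler"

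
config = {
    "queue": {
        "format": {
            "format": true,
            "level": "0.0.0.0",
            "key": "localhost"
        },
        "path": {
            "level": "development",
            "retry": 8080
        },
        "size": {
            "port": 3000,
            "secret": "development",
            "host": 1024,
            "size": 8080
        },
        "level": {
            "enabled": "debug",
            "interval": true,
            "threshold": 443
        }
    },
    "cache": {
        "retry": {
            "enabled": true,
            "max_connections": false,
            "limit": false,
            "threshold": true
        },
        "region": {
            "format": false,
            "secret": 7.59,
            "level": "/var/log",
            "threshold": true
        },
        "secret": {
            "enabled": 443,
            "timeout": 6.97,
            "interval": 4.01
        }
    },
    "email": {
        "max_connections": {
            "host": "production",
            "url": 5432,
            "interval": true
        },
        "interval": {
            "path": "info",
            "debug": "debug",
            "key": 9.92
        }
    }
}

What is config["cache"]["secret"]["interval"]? 4.01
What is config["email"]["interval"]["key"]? 9.92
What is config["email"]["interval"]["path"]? "info"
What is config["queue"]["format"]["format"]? True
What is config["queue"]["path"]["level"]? "development"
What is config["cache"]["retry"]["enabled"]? True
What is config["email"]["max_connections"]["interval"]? True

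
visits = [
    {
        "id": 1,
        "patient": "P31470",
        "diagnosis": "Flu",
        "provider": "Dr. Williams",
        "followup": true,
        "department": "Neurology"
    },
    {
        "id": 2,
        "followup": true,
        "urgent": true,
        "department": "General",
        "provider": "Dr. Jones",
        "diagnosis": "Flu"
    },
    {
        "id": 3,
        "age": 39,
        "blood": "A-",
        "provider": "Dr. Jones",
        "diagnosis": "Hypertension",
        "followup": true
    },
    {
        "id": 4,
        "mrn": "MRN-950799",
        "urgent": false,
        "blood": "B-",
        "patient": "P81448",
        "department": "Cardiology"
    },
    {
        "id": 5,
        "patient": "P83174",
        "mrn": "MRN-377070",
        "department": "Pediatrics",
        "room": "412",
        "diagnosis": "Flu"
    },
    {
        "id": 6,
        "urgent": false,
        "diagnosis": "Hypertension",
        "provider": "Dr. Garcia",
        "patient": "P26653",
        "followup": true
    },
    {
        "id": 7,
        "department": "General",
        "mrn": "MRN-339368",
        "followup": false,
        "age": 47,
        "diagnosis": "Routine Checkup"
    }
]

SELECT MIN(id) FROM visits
1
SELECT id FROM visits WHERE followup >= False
[1, 2, 3, 6, 7]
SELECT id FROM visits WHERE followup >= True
[1, 2, 3, 6]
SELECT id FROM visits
[1, 2, 3, 4, 5, 6, 7]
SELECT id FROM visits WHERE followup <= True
[1, 2, 3, 6, 7]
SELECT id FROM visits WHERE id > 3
[4, 5, 6, 7]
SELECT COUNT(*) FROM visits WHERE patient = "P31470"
1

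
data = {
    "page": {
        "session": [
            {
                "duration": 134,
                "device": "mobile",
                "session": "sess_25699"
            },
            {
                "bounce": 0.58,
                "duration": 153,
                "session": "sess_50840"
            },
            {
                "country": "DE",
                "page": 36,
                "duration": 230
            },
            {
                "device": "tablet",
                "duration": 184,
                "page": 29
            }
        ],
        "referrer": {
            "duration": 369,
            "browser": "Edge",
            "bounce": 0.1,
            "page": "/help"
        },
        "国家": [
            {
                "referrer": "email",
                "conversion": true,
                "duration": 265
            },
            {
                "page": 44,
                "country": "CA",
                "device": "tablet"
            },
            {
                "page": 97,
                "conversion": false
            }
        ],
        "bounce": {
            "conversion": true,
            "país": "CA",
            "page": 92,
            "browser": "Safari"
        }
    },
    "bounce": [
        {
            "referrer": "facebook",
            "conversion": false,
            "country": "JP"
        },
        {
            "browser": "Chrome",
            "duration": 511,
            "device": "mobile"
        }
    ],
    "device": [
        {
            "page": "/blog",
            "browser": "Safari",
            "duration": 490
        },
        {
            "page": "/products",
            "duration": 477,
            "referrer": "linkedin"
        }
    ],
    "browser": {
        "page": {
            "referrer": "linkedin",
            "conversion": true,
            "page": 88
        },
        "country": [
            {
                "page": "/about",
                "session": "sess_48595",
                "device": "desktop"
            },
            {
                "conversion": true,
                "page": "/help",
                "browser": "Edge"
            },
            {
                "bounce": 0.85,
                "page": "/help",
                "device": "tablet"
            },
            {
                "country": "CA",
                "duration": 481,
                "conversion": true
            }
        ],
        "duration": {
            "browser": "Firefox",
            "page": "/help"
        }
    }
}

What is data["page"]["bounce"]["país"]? "CA"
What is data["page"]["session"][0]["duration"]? 134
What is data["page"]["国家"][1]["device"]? "tablet"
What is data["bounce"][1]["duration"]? 511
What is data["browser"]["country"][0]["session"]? "sess_48595"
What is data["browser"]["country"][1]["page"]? "/help"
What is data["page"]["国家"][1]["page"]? 44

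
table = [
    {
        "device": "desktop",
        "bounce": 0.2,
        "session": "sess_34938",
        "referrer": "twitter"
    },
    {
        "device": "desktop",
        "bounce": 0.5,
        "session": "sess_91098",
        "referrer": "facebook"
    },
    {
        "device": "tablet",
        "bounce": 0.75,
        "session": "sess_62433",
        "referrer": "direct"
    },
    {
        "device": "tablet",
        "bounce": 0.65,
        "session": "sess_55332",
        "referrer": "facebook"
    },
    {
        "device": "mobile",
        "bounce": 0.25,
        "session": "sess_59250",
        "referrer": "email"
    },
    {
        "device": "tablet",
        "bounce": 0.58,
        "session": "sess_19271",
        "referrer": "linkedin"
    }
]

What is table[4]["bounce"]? 0.25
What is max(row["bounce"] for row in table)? 0.75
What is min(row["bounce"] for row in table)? 0.2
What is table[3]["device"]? "tablet"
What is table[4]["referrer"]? "email"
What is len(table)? 6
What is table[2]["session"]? "sess_62433"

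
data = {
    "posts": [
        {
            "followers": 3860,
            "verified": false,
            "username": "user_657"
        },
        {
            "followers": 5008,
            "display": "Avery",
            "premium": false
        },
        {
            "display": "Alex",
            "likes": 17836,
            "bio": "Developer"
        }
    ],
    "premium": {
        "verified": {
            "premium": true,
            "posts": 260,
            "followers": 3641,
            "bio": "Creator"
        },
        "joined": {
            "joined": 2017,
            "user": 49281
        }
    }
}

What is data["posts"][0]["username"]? "user_657"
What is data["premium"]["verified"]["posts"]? 260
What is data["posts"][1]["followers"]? 5008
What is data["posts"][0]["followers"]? 3860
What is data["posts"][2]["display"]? "Alex"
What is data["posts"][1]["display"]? "Avery"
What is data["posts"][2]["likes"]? 17836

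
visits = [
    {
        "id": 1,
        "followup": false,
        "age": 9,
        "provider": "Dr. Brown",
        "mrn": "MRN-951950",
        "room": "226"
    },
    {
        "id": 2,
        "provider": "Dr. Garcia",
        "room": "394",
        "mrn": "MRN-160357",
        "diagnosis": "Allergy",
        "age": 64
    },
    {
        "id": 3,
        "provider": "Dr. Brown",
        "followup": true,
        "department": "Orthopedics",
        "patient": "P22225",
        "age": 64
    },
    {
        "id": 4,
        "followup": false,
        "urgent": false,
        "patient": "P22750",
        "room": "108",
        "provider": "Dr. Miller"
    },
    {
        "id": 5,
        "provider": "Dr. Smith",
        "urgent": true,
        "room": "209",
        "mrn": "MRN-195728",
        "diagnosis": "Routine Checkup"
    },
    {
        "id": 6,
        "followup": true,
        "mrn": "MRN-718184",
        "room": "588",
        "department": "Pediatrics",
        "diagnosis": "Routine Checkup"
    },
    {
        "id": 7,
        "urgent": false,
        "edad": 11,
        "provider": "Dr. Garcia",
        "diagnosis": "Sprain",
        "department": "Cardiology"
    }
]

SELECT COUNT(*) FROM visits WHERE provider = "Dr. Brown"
2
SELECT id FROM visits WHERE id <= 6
[1, 2, 3, 4, 5, 6]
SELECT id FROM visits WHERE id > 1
[2, 3, 4, 5, 6, 7]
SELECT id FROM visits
[1, 2, 3, 4, 5, 6, 7]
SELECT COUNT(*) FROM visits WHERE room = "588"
1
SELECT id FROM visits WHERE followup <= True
[1, 3, 4, 6]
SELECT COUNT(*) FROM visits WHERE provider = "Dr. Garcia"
2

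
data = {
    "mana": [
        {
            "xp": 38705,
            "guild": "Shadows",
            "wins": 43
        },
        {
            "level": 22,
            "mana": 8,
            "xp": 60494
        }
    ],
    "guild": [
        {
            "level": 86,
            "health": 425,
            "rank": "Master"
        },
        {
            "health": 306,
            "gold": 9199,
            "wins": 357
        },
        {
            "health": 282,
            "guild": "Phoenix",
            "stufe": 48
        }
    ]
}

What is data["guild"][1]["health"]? 306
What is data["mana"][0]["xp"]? 38705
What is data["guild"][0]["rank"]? "Master"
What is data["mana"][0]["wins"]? 43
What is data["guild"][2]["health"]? 282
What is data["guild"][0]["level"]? 86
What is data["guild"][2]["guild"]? "Phoenix"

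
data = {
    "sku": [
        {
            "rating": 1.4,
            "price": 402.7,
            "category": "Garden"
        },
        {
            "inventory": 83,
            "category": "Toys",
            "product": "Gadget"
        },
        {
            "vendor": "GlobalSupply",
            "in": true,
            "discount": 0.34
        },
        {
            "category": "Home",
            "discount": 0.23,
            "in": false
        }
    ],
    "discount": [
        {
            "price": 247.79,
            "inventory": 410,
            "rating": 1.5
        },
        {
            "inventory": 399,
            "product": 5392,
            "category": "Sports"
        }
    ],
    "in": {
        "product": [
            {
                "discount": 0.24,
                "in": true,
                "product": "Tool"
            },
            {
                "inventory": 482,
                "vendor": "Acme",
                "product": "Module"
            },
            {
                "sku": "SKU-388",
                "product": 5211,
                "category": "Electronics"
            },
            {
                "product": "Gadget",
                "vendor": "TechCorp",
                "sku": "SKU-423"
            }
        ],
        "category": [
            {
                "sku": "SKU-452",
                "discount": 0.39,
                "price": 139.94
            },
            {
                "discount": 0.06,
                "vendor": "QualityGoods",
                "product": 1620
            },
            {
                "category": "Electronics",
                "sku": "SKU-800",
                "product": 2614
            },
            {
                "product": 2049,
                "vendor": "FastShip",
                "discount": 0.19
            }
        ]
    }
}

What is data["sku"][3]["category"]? "Home"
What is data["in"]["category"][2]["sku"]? "SKU-800"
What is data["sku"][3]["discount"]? 0.23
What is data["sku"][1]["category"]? "Toys"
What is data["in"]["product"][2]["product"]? 5211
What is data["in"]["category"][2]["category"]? "Electronics"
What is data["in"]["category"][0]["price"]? 139.94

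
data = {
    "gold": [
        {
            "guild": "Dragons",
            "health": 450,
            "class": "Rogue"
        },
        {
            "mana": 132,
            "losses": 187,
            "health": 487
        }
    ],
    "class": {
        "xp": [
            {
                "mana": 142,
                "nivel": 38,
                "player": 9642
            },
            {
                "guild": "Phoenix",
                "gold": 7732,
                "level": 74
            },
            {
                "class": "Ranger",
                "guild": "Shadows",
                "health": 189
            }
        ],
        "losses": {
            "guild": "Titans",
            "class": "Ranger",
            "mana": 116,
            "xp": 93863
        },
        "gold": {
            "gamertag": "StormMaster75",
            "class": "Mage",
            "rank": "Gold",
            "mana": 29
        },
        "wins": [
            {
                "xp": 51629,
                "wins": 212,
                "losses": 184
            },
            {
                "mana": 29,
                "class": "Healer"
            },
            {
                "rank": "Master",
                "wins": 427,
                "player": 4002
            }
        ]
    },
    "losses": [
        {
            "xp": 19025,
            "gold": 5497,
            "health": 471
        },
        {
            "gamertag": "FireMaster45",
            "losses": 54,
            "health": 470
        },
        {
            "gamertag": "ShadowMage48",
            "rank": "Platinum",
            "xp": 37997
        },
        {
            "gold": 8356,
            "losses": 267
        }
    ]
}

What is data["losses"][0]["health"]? 471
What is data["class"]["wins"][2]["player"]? 4002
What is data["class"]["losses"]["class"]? "Ranger"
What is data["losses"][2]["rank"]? "Platinum"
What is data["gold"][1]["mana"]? 132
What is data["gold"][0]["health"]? 450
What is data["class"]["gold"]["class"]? "Mage"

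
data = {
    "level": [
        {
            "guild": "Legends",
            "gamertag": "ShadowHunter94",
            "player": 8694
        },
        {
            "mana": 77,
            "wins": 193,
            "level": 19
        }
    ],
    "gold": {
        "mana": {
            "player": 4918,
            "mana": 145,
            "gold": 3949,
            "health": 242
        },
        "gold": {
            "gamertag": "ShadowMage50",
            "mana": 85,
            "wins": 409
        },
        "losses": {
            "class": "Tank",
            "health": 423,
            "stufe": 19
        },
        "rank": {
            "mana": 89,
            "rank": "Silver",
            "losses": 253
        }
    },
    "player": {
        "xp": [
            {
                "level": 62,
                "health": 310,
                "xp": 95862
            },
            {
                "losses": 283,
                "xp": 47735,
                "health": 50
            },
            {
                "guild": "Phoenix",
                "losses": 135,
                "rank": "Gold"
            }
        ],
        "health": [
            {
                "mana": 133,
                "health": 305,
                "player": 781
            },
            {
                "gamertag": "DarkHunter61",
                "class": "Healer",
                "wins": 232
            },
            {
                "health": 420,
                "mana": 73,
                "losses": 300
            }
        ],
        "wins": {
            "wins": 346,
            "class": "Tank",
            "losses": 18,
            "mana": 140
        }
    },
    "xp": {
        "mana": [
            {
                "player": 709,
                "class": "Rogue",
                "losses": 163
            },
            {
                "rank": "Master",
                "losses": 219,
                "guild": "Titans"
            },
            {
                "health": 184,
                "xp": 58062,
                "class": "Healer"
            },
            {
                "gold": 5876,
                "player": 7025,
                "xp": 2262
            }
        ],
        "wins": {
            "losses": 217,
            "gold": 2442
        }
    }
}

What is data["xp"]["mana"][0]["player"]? 709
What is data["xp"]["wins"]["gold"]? 2442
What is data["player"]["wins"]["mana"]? 140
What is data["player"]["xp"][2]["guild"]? "Phoenix"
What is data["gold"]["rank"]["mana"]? 89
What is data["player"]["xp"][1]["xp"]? 47735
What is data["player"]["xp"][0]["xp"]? 95862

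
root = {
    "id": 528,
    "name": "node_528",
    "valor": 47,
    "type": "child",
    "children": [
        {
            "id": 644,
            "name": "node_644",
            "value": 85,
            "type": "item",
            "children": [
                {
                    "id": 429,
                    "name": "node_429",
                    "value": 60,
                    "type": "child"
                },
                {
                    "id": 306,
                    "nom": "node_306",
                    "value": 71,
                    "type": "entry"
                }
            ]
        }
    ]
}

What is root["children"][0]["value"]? 85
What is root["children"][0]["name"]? "node_644"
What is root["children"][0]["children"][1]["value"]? 71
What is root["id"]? 528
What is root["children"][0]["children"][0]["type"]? "child"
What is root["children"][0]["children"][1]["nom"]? "node_306"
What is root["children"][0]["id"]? 644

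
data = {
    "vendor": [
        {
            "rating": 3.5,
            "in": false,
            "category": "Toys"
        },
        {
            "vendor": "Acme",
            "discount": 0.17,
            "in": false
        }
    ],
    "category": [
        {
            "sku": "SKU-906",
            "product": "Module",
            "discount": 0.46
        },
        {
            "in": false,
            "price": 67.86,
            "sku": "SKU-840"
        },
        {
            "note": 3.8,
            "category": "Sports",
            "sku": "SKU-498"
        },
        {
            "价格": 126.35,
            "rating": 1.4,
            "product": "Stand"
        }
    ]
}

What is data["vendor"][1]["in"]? False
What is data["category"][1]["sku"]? "SKU-840"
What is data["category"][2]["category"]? "Sports"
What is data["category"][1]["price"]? 67.86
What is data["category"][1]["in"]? False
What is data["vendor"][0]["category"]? "Toys"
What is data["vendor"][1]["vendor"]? "Acme"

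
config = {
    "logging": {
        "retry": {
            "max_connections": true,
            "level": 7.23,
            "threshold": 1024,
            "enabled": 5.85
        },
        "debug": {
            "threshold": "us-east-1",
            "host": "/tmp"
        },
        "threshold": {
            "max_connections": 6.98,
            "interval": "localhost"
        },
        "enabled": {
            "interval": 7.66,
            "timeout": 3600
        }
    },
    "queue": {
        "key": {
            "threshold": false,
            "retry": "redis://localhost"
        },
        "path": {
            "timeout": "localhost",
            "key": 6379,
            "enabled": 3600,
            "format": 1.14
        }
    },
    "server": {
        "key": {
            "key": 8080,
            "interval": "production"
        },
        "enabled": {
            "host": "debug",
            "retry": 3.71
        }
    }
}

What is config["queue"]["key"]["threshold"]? False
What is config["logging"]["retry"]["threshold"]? 1024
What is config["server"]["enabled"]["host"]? "debug"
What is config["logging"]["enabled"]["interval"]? 7.66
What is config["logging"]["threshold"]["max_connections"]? 6.98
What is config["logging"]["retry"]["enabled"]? 5.85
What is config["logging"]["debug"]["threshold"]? "us-east-1"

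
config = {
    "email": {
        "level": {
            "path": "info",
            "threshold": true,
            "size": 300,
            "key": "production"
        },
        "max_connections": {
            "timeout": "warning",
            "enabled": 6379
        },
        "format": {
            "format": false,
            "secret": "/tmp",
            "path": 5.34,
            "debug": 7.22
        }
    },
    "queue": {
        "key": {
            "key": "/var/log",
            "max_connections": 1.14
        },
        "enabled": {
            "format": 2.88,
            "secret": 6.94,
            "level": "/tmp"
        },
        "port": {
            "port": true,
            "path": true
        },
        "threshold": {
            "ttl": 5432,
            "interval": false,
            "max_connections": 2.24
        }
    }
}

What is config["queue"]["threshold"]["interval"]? False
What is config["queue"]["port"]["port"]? True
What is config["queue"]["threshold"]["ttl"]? 5432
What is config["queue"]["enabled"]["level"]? "/tmp"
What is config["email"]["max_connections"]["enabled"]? 6379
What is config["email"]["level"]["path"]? "info"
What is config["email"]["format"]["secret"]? "/tmp"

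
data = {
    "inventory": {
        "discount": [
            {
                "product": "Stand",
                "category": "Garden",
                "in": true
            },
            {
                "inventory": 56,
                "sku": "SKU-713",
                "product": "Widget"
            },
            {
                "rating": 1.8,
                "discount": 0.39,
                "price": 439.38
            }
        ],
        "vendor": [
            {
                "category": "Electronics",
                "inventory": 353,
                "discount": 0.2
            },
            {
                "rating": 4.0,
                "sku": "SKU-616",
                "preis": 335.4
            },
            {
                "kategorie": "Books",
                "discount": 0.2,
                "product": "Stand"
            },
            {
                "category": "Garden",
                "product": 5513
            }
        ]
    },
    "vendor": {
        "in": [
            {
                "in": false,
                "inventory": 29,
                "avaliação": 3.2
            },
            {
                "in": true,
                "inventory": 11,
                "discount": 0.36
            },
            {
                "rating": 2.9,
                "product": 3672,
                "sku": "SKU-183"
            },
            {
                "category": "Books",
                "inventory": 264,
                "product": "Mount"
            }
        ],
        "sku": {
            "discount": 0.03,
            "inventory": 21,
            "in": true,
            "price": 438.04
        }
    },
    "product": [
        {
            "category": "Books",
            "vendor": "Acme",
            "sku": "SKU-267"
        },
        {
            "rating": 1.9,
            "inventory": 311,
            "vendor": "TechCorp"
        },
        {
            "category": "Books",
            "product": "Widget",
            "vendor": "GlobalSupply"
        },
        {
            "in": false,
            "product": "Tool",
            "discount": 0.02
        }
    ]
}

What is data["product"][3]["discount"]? 0.02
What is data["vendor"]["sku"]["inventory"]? 21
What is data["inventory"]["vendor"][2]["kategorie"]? "Books"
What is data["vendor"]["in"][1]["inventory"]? 11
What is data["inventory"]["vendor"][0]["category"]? "Electronics"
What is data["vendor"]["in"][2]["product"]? 3672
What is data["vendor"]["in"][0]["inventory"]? 29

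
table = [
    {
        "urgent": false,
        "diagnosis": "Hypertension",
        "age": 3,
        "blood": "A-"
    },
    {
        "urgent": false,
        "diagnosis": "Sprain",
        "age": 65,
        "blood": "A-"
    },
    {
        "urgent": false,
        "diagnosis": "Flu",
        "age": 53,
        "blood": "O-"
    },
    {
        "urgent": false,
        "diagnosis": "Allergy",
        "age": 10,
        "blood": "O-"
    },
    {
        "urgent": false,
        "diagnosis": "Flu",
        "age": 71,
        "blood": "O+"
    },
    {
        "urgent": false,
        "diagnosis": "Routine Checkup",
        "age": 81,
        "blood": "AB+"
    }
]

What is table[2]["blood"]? "O-"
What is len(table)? 6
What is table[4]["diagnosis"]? "Flu"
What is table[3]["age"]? 10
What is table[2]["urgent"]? False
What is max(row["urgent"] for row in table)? False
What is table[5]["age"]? 81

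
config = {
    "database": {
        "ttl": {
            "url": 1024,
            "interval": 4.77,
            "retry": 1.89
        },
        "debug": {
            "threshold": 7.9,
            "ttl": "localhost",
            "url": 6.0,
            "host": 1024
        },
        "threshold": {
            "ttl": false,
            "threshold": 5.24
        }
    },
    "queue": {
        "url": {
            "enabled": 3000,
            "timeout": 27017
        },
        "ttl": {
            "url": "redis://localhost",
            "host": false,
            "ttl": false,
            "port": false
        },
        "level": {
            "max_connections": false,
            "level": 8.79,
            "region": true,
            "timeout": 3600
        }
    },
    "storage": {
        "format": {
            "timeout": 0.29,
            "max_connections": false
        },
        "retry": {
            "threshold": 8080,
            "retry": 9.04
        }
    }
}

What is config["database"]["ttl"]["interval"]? 4.77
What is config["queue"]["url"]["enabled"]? 3000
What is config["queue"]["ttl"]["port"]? False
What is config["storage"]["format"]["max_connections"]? False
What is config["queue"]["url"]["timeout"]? 27017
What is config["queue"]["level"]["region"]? True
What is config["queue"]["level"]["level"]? 8.79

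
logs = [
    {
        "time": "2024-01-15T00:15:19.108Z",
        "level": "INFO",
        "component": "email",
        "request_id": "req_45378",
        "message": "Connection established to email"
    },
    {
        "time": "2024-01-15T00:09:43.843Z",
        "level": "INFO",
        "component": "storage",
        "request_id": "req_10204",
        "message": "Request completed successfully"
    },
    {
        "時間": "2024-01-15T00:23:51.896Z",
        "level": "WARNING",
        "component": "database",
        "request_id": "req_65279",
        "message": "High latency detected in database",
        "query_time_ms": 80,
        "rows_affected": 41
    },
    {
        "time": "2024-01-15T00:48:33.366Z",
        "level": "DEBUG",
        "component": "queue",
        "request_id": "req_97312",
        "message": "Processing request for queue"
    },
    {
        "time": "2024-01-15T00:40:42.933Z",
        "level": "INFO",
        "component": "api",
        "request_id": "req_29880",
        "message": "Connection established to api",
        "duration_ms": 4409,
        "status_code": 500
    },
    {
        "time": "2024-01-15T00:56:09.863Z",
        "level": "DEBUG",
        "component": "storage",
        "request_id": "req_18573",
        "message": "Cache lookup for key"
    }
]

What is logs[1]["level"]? "INFO"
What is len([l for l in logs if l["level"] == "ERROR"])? 0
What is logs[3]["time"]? "2024-01-15T00:48:33.366Z"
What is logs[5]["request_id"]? "req_18573"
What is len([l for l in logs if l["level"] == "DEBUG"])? 2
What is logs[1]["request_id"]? "req_10204"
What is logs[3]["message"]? "Processing request for queue"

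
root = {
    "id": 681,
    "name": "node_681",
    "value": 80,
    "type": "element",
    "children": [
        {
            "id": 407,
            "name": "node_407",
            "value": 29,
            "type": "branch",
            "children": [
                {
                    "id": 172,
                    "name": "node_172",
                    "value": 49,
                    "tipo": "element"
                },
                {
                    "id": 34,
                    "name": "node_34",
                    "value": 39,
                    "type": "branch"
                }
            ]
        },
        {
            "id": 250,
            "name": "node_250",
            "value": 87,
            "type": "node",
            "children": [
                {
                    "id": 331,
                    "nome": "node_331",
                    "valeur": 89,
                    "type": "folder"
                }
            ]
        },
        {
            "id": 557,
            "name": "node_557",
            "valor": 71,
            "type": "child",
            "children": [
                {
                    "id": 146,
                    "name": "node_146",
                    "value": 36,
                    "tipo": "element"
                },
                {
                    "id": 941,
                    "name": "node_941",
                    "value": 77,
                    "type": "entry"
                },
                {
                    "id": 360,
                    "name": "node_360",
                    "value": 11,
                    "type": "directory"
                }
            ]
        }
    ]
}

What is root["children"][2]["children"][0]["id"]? 146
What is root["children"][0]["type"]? "branch"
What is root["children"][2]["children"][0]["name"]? "node_146"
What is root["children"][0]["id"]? 407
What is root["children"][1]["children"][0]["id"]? 331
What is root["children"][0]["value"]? 29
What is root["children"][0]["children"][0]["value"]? 49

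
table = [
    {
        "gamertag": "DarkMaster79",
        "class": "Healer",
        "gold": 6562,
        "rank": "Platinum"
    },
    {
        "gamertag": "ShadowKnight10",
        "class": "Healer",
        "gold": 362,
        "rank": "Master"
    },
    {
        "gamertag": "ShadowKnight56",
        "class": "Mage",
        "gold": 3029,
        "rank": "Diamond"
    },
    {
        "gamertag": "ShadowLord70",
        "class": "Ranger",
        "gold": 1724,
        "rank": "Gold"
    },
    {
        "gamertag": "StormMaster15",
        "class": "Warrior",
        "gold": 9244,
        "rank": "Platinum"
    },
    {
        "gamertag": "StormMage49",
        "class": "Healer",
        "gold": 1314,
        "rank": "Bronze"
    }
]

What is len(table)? 6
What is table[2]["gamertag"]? "ShadowKnight56"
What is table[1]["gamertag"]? "ShadowKnight10"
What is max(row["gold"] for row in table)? 9244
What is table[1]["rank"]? "Master"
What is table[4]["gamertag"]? "StormMaster15"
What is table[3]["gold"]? 1724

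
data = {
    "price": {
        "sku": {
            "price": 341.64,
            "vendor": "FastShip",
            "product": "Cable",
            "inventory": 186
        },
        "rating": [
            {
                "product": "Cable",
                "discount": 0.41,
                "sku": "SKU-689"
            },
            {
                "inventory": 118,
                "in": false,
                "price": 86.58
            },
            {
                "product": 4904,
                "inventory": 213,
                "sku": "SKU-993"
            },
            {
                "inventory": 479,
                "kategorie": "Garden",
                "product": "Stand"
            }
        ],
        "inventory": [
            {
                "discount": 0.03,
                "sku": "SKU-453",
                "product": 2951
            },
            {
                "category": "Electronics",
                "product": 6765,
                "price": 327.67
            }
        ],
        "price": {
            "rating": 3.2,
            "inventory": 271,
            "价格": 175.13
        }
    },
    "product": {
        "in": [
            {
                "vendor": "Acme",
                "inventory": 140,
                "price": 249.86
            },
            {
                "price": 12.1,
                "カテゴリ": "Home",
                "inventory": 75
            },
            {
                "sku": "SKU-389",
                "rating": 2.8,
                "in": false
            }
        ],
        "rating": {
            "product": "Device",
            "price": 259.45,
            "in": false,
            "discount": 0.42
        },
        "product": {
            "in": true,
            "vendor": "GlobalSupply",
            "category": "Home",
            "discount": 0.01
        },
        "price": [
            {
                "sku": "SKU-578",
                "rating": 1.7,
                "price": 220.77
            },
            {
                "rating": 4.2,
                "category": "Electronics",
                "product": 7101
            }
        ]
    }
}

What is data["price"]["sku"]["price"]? 341.64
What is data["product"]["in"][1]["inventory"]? 75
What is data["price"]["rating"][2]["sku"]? "SKU-993"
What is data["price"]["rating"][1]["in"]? False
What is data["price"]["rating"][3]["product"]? "Stand"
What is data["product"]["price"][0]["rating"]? 1.7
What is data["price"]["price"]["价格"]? 175.13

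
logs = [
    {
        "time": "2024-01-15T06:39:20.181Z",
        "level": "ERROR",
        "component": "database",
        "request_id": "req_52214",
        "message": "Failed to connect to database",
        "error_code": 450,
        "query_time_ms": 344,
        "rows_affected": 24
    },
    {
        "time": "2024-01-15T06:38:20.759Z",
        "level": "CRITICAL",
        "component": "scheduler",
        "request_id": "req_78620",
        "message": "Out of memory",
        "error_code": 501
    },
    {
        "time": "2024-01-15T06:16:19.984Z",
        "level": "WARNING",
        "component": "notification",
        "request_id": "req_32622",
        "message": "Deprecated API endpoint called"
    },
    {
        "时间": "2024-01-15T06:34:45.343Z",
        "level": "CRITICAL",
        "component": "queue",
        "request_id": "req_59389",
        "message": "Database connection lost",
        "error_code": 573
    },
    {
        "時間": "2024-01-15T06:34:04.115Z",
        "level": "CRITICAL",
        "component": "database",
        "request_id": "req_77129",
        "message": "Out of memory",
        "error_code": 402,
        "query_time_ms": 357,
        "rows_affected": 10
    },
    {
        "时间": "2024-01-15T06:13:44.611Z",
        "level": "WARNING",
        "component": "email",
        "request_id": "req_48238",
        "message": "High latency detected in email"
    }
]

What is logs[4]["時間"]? "2024-01-15T06:34:04.115Z"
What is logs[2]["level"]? "WARNING"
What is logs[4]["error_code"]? 402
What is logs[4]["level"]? "CRITICAL"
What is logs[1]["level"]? "CRITICAL"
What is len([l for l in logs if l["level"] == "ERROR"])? 1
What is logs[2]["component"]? "notification"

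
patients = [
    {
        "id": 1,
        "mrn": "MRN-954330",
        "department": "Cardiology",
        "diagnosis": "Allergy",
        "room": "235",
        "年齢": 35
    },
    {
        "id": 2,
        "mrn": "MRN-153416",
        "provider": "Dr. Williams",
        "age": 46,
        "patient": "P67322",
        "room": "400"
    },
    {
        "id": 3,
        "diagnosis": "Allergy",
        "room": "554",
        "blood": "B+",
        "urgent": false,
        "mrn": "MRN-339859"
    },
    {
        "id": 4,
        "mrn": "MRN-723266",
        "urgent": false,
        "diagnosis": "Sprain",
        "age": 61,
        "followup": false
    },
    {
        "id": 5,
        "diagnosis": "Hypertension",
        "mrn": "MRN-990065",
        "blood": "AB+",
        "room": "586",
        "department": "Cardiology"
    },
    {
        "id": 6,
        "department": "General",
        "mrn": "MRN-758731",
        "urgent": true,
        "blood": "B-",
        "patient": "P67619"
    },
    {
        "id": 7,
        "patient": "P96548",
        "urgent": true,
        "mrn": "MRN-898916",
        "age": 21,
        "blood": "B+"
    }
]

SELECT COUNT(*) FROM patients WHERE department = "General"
1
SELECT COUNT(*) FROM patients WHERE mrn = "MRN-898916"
1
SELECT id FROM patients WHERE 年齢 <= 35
[1]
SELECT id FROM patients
[1, 2, 3, 4, 5, 6, 7]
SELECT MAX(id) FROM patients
7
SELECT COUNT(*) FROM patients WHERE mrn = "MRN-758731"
1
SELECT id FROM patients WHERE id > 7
[]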